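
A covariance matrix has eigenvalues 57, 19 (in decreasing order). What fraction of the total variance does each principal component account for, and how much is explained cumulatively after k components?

Step 1 — total variance = trace(Sigma) = Σ λ_i = 57 + 19 = 76.

Step 2 — fraction explained by component i = λ_i / Σ λ:
  PC1: 57/76 = 0.75
  PC2: 19/76 = 0.25

Step 3 — cumulative fraction after k components = (λ_1 + ... + λ_k) / Σ λ:
  k = 1: 57/76 = 0.75
  k = 2: (57 + 19)/76 = 76/76 = 1

Summary (fraction, with percent):

explained: PC1 0.75 (75%), PC2 0.25 (25%);  cumulative: 0.75, 1


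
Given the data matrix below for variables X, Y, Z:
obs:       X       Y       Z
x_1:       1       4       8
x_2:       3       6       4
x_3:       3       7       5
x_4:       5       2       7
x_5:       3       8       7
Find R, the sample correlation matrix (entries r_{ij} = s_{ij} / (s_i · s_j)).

Step 1 — column means:
  mean(X) = (1 + 3 + 3 + 5 + 3) / 5 = 15/5 = 3
  mean(Y) = (4 + 6 + 7 + 2 + 8) / 5 = 27/5 = 5.4
  mean(Z) = (8 + 4 + 5 + 7 + 7) / 5 = 31/5 = 6.2

Step 2 — sample variances and covariances s[i,j] = (1/(n-1)) · Σ_k (x_{k,i} - mean_i) · (x_{k,j} - mean_j), with n-1 = 4:
  s[X,X] = ((-2)·(-2) + (0)·(0) + (0)·(0) + (2)·(2) + (0)·(0)) / 4 = 8/4 = 2
  s[X,Y] = ((-2)·(-1.4) + (0)·(0.6) + (0)·(1.6) + (2)·(-3.4) + (0)·(2.6)) / 4 = -4/4 = -1
  s[X,Z] = ((-2)·(1.8) + (0)·(-2.2) + (0)·(-1.2) + (2)·(0.8) + (0)·(0.8)) / 4 = -2/4 = -0.5
  s[Y,Y] = ((-1.4)·(-1.4) + (0.6)·(0.6) + (1.6)·(1.6) + (-3.4)·(-3.4) + (2.6)·(2.6)) / 4 = 23.2/4 = 5.8
  s[Y,Z] = ((-1.4)·(1.8) + (0.6)·(-2.2) + (1.6)·(-1.2) + (-3.4)·(0.8) + (2.6)·(0.8)) / 4 = -6.4/4 = -1.6
  s[Z,Z] = ((1.8)·(1.8) + (-2.2)·(-2.2) + (-1.2)·(-1.2) + (0.8)·(0.8) + (0.8)·(0.8)) / 4 = 10.8/4 = 2.7
  Sample standard deviations s_i = √(s[i,i]):
  s(X) = √(2) = 1.4142
  s(Y) = √(5.8) = 2.4083
  s(Z) = √(2.7) = 1.6432

Step 3 — r_{ij} = s_{ij} / (s_i · s_j):
  r[X,X] = 1 (diagonal).
  r[X,Y] = -1 / (1.4142 · 2.4083) = -1 / 3.4059 = -0.2936
  r[X,Z] = -0.5 / (1.4142 · 1.6432) = -0.5 / 2.3238 = -0.2152
  r[Y,Y] = 1 (diagonal).
  r[Y,Z] = -1.6 / (2.4083 · 1.6432) = -1.6 / 3.9573 = -0.4043
  r[Z,Z] = 1 (diagonal).

R is symmetric with unit diagonal. Assembling:

R = [[1, -0.2936, -0.2152],
 [-0.2936, 1, -0.4043],
 [-0.2152, -0.4043, 1]]


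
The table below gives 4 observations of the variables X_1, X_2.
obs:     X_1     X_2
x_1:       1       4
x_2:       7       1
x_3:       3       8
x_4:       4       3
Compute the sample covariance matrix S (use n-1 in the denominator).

Step 1 — column means:
  mean(X_1) = (1 + 7 + 3 + 4) / 4 = 15/4 = 3.75
  mean(X_2) = (4 + 1 + 8 + 3) / 4 = 16/4 = 4

Step 2 — sample covariance S[i,j] = (1/(n-1)) · Σ_k (x_{k,i} - mean_i) · (x_{k,j} - mean_j), with n-1 = 3.
  S[X_1,X_1] = ((-2.75)·(-2.75) + (3.25)·(3.25) + (-0.75)·(-0.75) + (0.25)·(0.25)) / 3 = 18.75/3 = 6.25
  S[X_1,X_2] = ((-2.75)·(0) + (3.25)·(-3) + (-0.75)·(4) + (0.25)·(-1)) / 3 = -13/3 = -4.3333
  S[X_2,X_2] = ((0)·(0) + (-3)·(-3) + (4)·(4) + (-1)·(-1)) / 3 = 26/3 = 8.6667

S is symmetric (S[j,i] = S[i,j]). Assembling:

S = [[6.25, -4.3333],
 [-4.3333, 8.6667]]


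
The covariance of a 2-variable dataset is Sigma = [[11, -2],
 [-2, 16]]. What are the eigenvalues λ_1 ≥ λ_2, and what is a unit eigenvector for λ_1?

Step 1 — characteristic polynomial of 2×2 Sigma:
  det(Sigma - λI) = λ² - trace · λ + det = 0.
  trace = 11 + 16 = 27, det = 11·16 - (-2)² = 172.
Step 2 — discriminant:
  Δ = trace² - 4·det = 729 - 688 = 41.
Step 3 — eigenvalues:
  λ = (trace ± √Δ)/2 = (27 ± 6.4031)/2,
  λ_1 = 16.7016,  λ_2 = 10.2984.

Step 4 — unit eigenvector for λ_1: solve (Sigma - λ_1 I)v = 0. First row:
  (11 - 16.7016)·v_x + (-2)·v_y = 0, i.e. (-5.7016)·v_x + (-2)·v_y = 0,
  so v ∝ (b, λ_1 - a) = (-2, 5.7016); multiply by -1 so the first entry is positive: u = (2, -5.7016).
  ||u|| = √((2)² + (-5.7016)²) = √(36.5078) ≈ 6.0422,
  v_1 = u/||u|| ≈ (0.331, -0.9436) (||v_1|| = 1).

λ_1 = 16.7016,  λ_2 = 10.2984;  v_1 ≈ (0.331, -0.9436)


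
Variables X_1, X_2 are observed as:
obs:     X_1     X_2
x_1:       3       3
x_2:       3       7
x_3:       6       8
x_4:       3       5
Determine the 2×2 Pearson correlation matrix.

Step 1 — column means:
  mean(X_1) = (3 + 3 + 6 + 3) / 4 = 15/4 = 3.75
  mean(X_2) = (3 + 7 + 8 + 5) / 4 = 23/4 = 5.75

Step 2 — sample variances and covariances s[i,j] = (1/(n-1)) · Σ_k (x_{k,i} - mean_i) · (x_{k,j} - mean_j), with n-1 = 3:
  s[X_1,X_1] = ((-0.75)·(-0.75) + (-0.75)·(-0.75) + (2.25)·(2.25) + (-0.75)·(-0.75)) / 3 = 6.75/3 = 2.25
  s[X_1,X_2] = ((-0.75)·(-2.75) + (-0.75)·(1.25) + (2.25)·(2.25) + (-0.75)·(-0.75)) / 3 = 6.75/3 = 2.25
  s[X_2,X_2] = ((-2.75)·(-2.75) + (1.25)·(1.25) + (2.25)·(2.25) + (-0.75)·(-0.75)) / 3 = 14.75/3 = 4.9167
  Sample standard deviations s_i = √(s[i,i]):
  s(X_1) = √(2.25) = 1.5
  s(X_2) = √(4.9167) = 2.2174

Step 3 — r_{ij} = s_{ij} / (s_i · s_j):
  r[X_1,X_1] = 1 (diagonal).
  r[X_1,X_2] = 2.25 / (1.5 · 2.2174) = 2.25 / 3.326 = 0.6765
  r[X_2,X_2] = 1 (diagonal).

R is symmetric with unit diagonal. Assembling:

R = [[1, 0.6765],
 [0.6765, 1]]


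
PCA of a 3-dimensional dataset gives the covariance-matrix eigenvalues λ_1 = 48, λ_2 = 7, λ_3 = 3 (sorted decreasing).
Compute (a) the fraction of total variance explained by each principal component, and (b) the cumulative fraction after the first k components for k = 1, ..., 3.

Step 1 — total variance = trace(Sigma) = Σ λ_i = 48 + 7 + 3 = 58.

Step 2 — fraction explained by component i = λ_i / Σ λ:
  PC1: 48/58 = 0.8276
  PC2: 7/58 = 0.1207
  PC3: 3/58 = 0.0517

Step 3 — cumulative fraction after k components = (λ_1 + ... + λ_k) / Σ λ:
  k = 1: 48/58 = 0.8276
  k = 2: (48 + 7)/58 = 55/58 = 0.9483
  k = 3: (48 + 7 + 3)/58 = 58/58 = 1

Summary (fraction, with percent):

explained: PC1 0.8276 (82.76%), PC2 0.1207 (12.07%), PC3 0.0517 (5.17%);  cumulative: 0.8276, 0.9483, 1


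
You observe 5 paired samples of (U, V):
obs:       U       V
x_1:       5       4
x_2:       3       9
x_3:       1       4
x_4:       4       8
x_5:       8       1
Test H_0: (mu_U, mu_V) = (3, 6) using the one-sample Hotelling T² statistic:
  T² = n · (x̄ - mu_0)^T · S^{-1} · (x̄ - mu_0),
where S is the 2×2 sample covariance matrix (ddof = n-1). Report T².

Step 1 — sample mean vector:
  mean(U) = (5 + 3 + 1 + 4 + 8) / 5 = 21/5 = 4.2
  mean(V) = (4 + 9 + 4 + 8 + 1) / 5 = 26/5 = 5.2
  x̄ = (4.2, 5.2),  deviation x̄ - mu_0 = (4.2, 5.2) - (3, 6) = (1.2, -0.8).

Step 2 — sample covariance matrix, S[i,j] = (1/(n-1)) · Σ_k (x_{k,i} - mean_i) · (x_{k,j} - mean_j), divisor n-1 = 4:
  S[U,U] = ((0.8)·(0.8) + (-1.2)·(-1.2) + (-3.2)·(-3.2) + (-0.2)·(-0.2) + (3.8)·(3.8)) / 4 = 26.8/4 = 6.7
  S[U,V] = ((0.8)·(-1.2) + (-1.2)·(3.8) + (-3.2)·(-1.2) + (-0.2)·(2.8) + (3.8)·(-4.2)) / 4 = -18.2/4 = -4.55
  S[V,V] = ((-1.2)·(-1.2) + (3.8)·(3.8) + (-1.2)·(-1.2) + (2.8)·(2.8) + (-4.2)·(-4.2)) / 4 = 42.8/4 = 10.7
  S = [[6.7, -4.55],
 [-4.55, 10.7]].

Step 3 — invert S. det(S) = 6.7·10.7 - (-4.55)² = 50.9875.
  S^{-1} = (1/det) · [[d, -b], [-b, a]] = [[0.2099, 0.0892],
 [0.0892, 0.1314]].

Step 4 — quadratic form (x̄ - mu_0)^T · S^{-1} · (x̄ - mu_0):
  S^{-1} · (x̄ - mu_0) = (0.1804, 0.002),
  (x̄ - mu_0)^T · [...] = (1.2)·(0.1804) + (-0.8)·(0.002) = 0.215.

Step 5 — scale by n: T² = 5 · 0.215 = 1.0748.

T² ≈ 1.0748


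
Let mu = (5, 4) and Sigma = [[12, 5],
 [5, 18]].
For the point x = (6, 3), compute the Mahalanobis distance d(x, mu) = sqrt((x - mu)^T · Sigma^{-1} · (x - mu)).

Step 1 — centre the observation: (x - mu) = (1, -1).

Step 2 — invert Sigma. det(Sigma) = 12·18 - (5)² = 191.
  Sigma^{-1} = (1/det) · [[d, -b], [-b, a]] = [[0.0942, -0.0262],
 [-0.0262, 0.0628]].

Step 3 — form the quadratic (x - mu)^T · Sigma^{-1} · (x - mu):
  Sigma^{-1} · (x - mu) = (0.1204, -0.089).
  (x - mu)^T · [Sigma^{-1} · (x - mu)] = (1)·(0.1204) + (-1)·(-0.089) = 0.2094.

Step 4 — take square root: d = √(0.2094) ≈ 0.4576.

d(x, mu) = √(0.2094) ≈ 0.4576


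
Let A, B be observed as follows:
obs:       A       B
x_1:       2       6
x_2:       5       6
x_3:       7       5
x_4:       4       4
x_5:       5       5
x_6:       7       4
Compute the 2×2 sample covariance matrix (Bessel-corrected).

Step 1 — column means:
  mean(A) = (2 + 5 + 7 + 4 + 5 + 7) / 6 = 30/6 = 5
  mean(B) = (6 + 6 + 5 + 4 + 5 + 4) / 6 = 30/6 = 5

Step 2 — sample covariance S[i,j] = (1/(n-1)) · Σ_k (x_{k,i} - mean_i) · (x_{k,j} - mean_j), with n-1 = 5.
  S[A,A] = ((-3)·(-3) + (0)·(0) + (2)·(2) + (-1)·(-1) + (0)·(0) + (2)·(2)) / 5 = 18/5 = 3.6
  S[A,B] = ((-3)·(1) + (0)·(1) + (2)·(0) + (-1)·(-1) + (0)·(0) + (2)·(-1)) / 5 = -4/5 = -0.8
  S[B,B] = ((1)·(1) + (1)·(1) + (0)·(0) + (-1)·(-1) + (0)·(0) + (-1)·(-1)) / 5 = 4/5 = 0.8

S is symmetric (S[j,i] = S[i,j]). Assembling:

S = [[3.6, -0.8],
 [-0.8, 0.8]]


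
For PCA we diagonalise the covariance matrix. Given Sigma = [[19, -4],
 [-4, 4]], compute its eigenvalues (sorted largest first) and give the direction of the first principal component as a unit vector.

Step 1 — characteristic polynomial of 2×2 Sigma:
  det(Sigma - λI) = λ² - trace · λ + det = 0.
  trace = 19 + 4 = 23, det = 19·4 - (-4)² = 60.
Step 2 — discriminant:
  Δ = trace² - 4·det = 529 - 240 = 289.
Step 3 — eigenvalues:
  λ = (trace ± √Δ)/2 = (23 ± 17)/2,
  λ_1 = 20,  λ_2 = 3.

Step 4 — unit eigenvector for λ_1: solve (Sigma - λ_1 I)v = 0. First row:
  (19 - 20)·v_x + (-4)·v_y = 0, i.e. (-1)·v_x + (-4)·v_y = 0,
  so v ∝ (b, λ_1 - a) = (-4, 1); multiply by -1 so the first entry is positive: u = (4, -1).
  ||u|| = √((4)² + (-1)²) = √(17) ≈ 4.1231,
  v_1 = u/||u|| ≈ (0.9701, -0.2425) (||v_1|| = 1).

λ_1 = 20,  λ_2 = 3;  v_1 ≈ (0.9701, -0.2425)


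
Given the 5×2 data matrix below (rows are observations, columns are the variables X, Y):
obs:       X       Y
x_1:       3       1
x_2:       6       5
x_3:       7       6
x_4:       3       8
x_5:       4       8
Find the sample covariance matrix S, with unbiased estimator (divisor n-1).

Step 1 — column means:
  mean(X) = (3 + 6 + 7 + 3 + 4) / 5 = 23/5 = 4.6
  mean(Y) = (1 + 5 + 6 + 8 + 8) / 5 = 28/5 = 5.6

Step 2 — sample covariance S[i,j] = (1/(n-1)) · Σ_k (x_{k,i} - mean_i) · (x_{k,j} - mean_j), with n-1 = 4.
  S[X,X] = ((-1.6)·(-1.6) + (1.4)·(1.4) + (2.4)·(2.4) + (-1.6)·(-1.6) + (-0.6)·(-0.6)) / 4 = 13.2/4 = 3.3
  S[X,Y] = ((-1.6)·(-4.6) + (1.4)·(-0.6) + (2.4)·(0.4) + (-1.6)·(2.4) + (-0.6)·(2.4)) / 4 = 2.2/4 = 0.55
  S[Y,Y] = ((-4.6)·(-4.6) + (-0.6)·(-0.6) + (0.4)·(0.4) + (2.4)·(2.4) + (2.4)·(2.4)) / 4 = 33.2/4 = 8.3

S is symmetric (S[j,i] = S[i,j]). Assembling:

S = [[3.3, 0.55],
 [0.55, 8.3]]


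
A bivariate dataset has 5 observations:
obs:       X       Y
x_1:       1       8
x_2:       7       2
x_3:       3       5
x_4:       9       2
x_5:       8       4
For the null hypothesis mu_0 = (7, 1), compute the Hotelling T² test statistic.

Step 1 — sample mean vector:
  mean(X) = (1 + 7 + 3 + 9 + 8) / 5 = 28/5 = 5.6
  mean(Y) = (8 + 2 + 5 + 2 + 4) / 5 = 21/5 = 4.2
  x̄ = (5.6, 4.2),  deviation x̄ - mu_0 = (5.6, 4.2) - (7, 1) = (-1.4, 3.2).

Step 2 — sample covariance matrix, S[i,j] = (1/(n-1)) · Σ_k (x_{k,i} - mean_i) · (x_{k,j} - mean_j), divisor n-1 = 4:
  S[X,X] = ((-4.6)·(-4.6) + (1.4)·(1.4) + (-2.6)·(-2.6) + (3.4)·(3.4) + (2.4)·(2.4)) / 4 = 47.2/4 = 11.8
  S[X,Y] = ((-4.6)·(3.8) + (1.4)·(-2.2) + (-2.6)·(0.8) + (3.4)·(-2.2) + (2.4)·(-0.2)) / 4 = -30.6/4 = -7.65
  S[Y,Y] = ((3.8)·(3.8) + (-2.2)·(-2.2) + (0.8)·(0.8) + (-2.2)·(-2.2) + (-0.2)·(-0.2)) / 4 = 24.8/4 = 6.2
  S = [[11.8, -7.65],
 [-7.65, 6.2]].

Step 3 — invert S. det(S) = 11.8·6.2 - (-7.65)² = 14.6375.
  S^{-1} = (1/det) · [[d, -b], [-b, a]] = [[0.4236, 0.5226],
 [0.5226, 0.8061]].

Step 4 — quadratic form (x̄ - mu_0)^T · S^{-1} · (x̄ - mu_0):
  S^{-1} · (x̄ - mu_0) = (1.0794, 1.848),
  (x̄ - mu_0)^T · [...] = (-1.4)·(1.0794) + (3.2)·(1.848) = 4.4024.

Step 5 — scale by n: T² = 5 · 4.4024 = 22.012.

T² ≈ 22.012


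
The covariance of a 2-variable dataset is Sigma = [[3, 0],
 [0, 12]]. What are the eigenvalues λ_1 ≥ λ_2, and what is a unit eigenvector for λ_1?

Step 1 — characteristic polynomial of 2×2 Sigma:
  det(Sigma - λI) = λ² - trace · λ + det = 0.
  trace = 3 + 12 = 15, det = 3·12 - (0)² = 36.
Step 2 — discriminant:
  Δ = trace² - 4·det = 225 - 144 = 81.
Step 3 — eigenvalues:
  λ = (trace ± √Δ)/2 = (15 ± 9)/2,
  λ_1 = 12,  λ_2 = 3.

Step 4 — unit eigenvector for λ_1: Sigma is diagonal, so its eigenvectors are the coordinate axes. λ_1 = 12 is the diagonal entry on the second coordinate axis, hence
  v_1 = (0, 1) (||v_1|| = 1).

λ_1 = 12,  λ_2 = 3;  v_1 ≈ (0, 1)


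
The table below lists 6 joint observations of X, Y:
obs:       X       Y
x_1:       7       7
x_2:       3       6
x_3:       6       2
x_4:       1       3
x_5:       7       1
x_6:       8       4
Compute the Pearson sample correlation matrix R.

Step 1 — column means:
  mean(X) = (7 + 3 + 6 + 1 + 7 + 8) / 6 = 32/6 = 5.3333
  mean(Y) = (7 + 6 + 2 + 3 + 1 + 4) / 6 = 23/6 = 3.8333

Step 2 — sample variances and covariances s[i,j] = (1/(n-1)) · Σ_k (x_{k,i} - mean_i) · (x_{k,j} - mean_j), with n-1 = 5:
  s[X,X] = ((1.6667)·(1.6667) + (-2.3333)·(-2.3333) + (0.6667)·(0.6667) + (-4.3333)·(-4.3333) + (1.6667)·(1.6667) + (2.6667)·(2.6667)) / 5 = 37.3333/5 = 7.4667
  s[X,Y] = ((1.6667)·(3.1667) + (-2.3333)·(2.1667) + (0.6667)·(-1.8333) + (-4.3333)·(-0.8333) + (1.6667)·(-2.8333) + (2.6667)·(0.1667)) / 5 = -1.6667/5 = -0.3333
  s[Y,Y] = ((3.1667)·(3.1667) + (2.1667)·(2.1667) + (-1.8333)·(-1.8333) + (-0.8333)·(-0.8333) + (-2.8333)·(-2.8333) + (0.1667)·(0.1667)) / 5 = 26.8333/5 = 5.3667
  Sample standard deviations s_i = √(s[i,i]):
  s(X) = √(7.4667) = 2.7325
  s(Y) = √(5.3667) = 2.3166

Step 3 — r_{ij} = s_{ij} / (s_i · s_j):
  r[X,X] = 1 (diagonal).
  r[X,Y] = -0.3333 / (2.7325 · 2.3166) = -0.3333 / 6.3302 = -0.0527
  r[Y,Y] = 1 (diagonal).

R is symmetric with unit diagonal. Assembling:

R = [[1, -0.0527],
 [-0.0527, 1]]


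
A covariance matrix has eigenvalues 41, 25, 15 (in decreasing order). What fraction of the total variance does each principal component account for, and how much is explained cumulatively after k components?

Step 1 — total variance = trace(Sigma) = Σ λ_i = 41 + 25 + 15 = 81.

Step 2 — fraction explained by component i = λ_i / Σ λ:
  PC1: 41/81 = 0.5062
  PC2: 25/81 = 0.3086
  PC3: 15/81 = 0.1852

Step 3 — cumulative fraction after k components = (λ_1 + ... + λ_k) / Σ λ:
  k = 1: 41/81 = 0.5062
  k = 2: (41 + 25)/81 = 66/81 = 0.8148
  k = 3: (41 + 25 + 15)/81 = 81/81 = 1

Summary (fraction, with percent):

explained: PC1 0.5062 (50.62%), PC2 0.3086 (30.86%), PC3 0.1852 (18.52%);  cumulative: 0.5062, 0.8148, 1


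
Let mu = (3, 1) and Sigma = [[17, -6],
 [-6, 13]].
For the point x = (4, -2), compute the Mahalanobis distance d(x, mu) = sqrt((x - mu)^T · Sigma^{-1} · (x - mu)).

Step 1 — centre the observation: (x - mu) = (1, -3).

Step 2 — invert Sigma. det(Sigma) = 17·13 - (-6)² = 185.
  Sigma^{-1} = (1/det) · [[d, -b], [-b, a]] = [[0.0703, 0.0324],
 [0.0324, 0.0919]].

Step 3 — form the quadratic (x - mu)^T · Sigma^{-1} · (x - mu):
  Sigma^{-1} · (x - mu) = (-0.027, -0.2432).
  (x - mu)^T · [Sigma^{-1} · (x - mu)] = (1)·(-0.027) + (-3)·(-0.2432) = 0.7027.

Step 4 — take square root: d = √(0.7027) ≈ 0.8383.

d(x, mu) = √(0.7027) ≈ 0.8383


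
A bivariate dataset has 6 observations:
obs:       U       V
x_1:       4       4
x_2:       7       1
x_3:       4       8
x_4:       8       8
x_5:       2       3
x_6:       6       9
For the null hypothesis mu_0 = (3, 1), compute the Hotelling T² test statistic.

Step 1 — sample mean vector:
  mean(U) = (4 + 7 + 4 + 8 + 2 + 6) / 6 = 31/6 = 5.1667
  mean(V) = (4 + 1 + 8 + 8 + 3 + 9) / 6 = 33/6 = 5.5
  x̄ = (5.1667, 5.5),  deviation x̄ - mu_0 = (5.1667, 5.5) - (3, 1) = (2.1667, 4.5).

Step 2 — sample covariance matrix, S[i,j] = (1/(n-1)) · Σ_k (x_{k,i} - mean_i) · (x_{k,j} - mean_j), divisor n-1 = 5:
  S[U,U] = ((-1.1667)·(-1.1667) + (1.8333)·(1.8333) + (-1.1667)·(-1.1667) + (2.8333)·(2.8333) + (-3.1667)·(-3.1667) + (0.8333)·(0.8333)) / 5 = 24.8333/5 = 4.9667
  S[U,V] = ((-1.1667)·(-1.5) + (1.8333)·(-4.5) + (-1.1667)·(2.5) + (2.8333)·(2.5) + (-3.1667)·(-2.5) + (0.8333)·(3.5)) / 5 = 8.5/5 = 1.7
  S[V,V] = ((-1.5)·(-1.5) + (-4.5)·(-4.5) + (2.5)·(2.5) + (2.5)·(2.5) + (-2.5)·(-2.5) + (3.5)·(3.5)) / 5 = 53.5/5 = 10.7
  S = [[4.9667, 1.7],
 [1.7, 10.7]].

Step 3 — invert S. det(S) = 4.9667·10.7 - (1.7)² = 50.2533.
  S^{-1} = (1/det) · [[d, -b], [-b, a]] = [[0.2129, -0.0338],
 [-0.0338, 0.0988]].

Step 4 — quadratic form (x̄ - mu_0)^T · S^{-1} · (x̄ - mu_0):
  S^{-1} · (x̄ - mu_0) = (0.3091, 0.3715),
  (x̄ - mu_0)^T · [...] = (2.1667)·(0.3091) + (4.5)·(0.3715) = 2.3412.

Step 5 — scale by n: T² = 6 · 2.3412 = 14.0475.

T² ≈ 14.0475


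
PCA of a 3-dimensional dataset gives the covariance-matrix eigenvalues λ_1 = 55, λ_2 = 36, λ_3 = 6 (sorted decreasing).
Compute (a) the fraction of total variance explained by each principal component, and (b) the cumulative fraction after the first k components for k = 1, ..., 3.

Step 1 — total variance = trace(Sigma) = Σ λ_i = 55 + 36 + 6 = 97.

Step 2 — fraction explained by component i = λ_i / Σ λ:
  PC1: 55/97 = 0.567
  PC2: 36/97 = 0.3711
  PC3: 6/97 = 0.0619

Step 3 — cumulative fraction after k components = (λ_1 + ... + λ_k) / Σ λ:
  k = 1: 55/97 = 0.567
  k = 2: (55 + 36)/97 = 91/97 = 0.9381
  k = 3: (55 + 36 + 6)/97 = 97/97 = 1

Summary (fraction, with percent):

explained: PC1 0.567 (56.7%), PC2 0.3711 (37.11%), PC3 0.0619 (6.19%);  cumulative: 0.567, 0.9381, 1


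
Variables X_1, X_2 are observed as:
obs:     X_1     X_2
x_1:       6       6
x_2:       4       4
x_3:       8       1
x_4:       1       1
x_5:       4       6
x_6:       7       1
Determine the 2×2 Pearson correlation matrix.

Step 1 — column means:
  mean(X_1) = (6 + 4 + 8 + 1 + 4 + 7) / 6 = 30/6 = 5
  mean(X_2) = (6 + 4 + 1 + 1 + 6 + 1) / 6 = 19/6 = 3.1667

Step 2 — sample variances and covariances s[i,j] = (1/(n-1)) · Σ_k (x_{k,i} - mean_i) · (x_{k,j} - mean_j), with n-1 = 5:
  s[X_1,X_1] = ((1)·(1) + (-1)·(-1) + (3)·(3) + (-4)·(-4) + (-1)·(-1) + (2)·(2)) / 5 = 32/5 = 6.4
  s[X_1,X_2] = ((1)·(2.8333) + (-1)·(0.8333) + (3)·(-2.1667) + (-4)·(-2.1667) + (-1)·(2.8333) + (2)·(-2.1667)) / 5 = -3/5 = -0.6
  s[X_2,X_2] = ((2.8333)·(2.8333) + (0.8333)·(0.8333) + (-2.1667)·(-2.1667) + (-2.1667)·(-2.1667) + (2.8333)·(2.8333) + (-2.1667)·(-2.1667)) / 5 = 30.8333/5 = 6.1667
  Sample standard deviations s_i = √(s[i,i]):
  s(X_1) = √(6.4) = 2.5298
  s(X_2) = √(6.1667) = 2.4833

Step 3 — r_{ij} = s_{ij} / (s_i · s_j):
  r[X_1,X_1] = 1 (diagonal).
  r[X_1,X_2] = -0.6 / (2.5298 · 2.4833) = -0.6 / 6.2823 = -0.0955
  r[X_2,X_2] = 1 (diagonal).

R is symmetric with unit diagonal. Assembling:

R = [[1, -0.0955],
 [-0.0955, 1]]


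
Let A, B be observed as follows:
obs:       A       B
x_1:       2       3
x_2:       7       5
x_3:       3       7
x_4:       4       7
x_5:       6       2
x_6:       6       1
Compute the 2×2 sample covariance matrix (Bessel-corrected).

Step 1 — column means:
  mean(A) = (2 + 7 + 3 + 4 + 6 + 6) / 6 = 28/6 = 4.6667
  mean(B) = (3 + 5 + 7 + 7 + 2 + 1) / 6 = 25/6 = 4.1667

Step 2 — sample covariance S[i,j] = (1/(n-1)) · Σ_k (x_{k,i} - mean_i) · (x_{k,j} - mean_j), with n-1 = 5.
  S[A,A] = ((-2.6667)·(-2.6667) + (2.3333)·(2.3333) + (-1.6667)·(-1.6667) + (-0.6667)·(-0.6667) + (1.3333)·(1.3333) + (1.3333)·(1.3333)) / 5 = 19.3333/5 = 3.8667
  S[A,B] = ((-2.6667)·(-1.1667) + (2.3333)·(0.8333) + (-1.6667)·(2.8333) + (-0.6667)·(2.8333) + (1.3333)·(-2.1667) + (1.3333)·(-3.1667)) / 5 = -8.6667/5 = -1.7333
  S[B,B] = ((-1.1667)·(-1.1667) + (0.8333)·(0.8333) + (2.8333)·(2.8333) + (2.8333)·(2.8333) + (-2.1667)·(-2.1667) + (-3.1667)·(-3.1667)) / 5 = 32.8333/5 = 6.5667

S is symmetric (S[j,i] = S[i,j]). Assembling:

S = [[3.8667, -1.7333],
 [-1.7333, 6.5667]]


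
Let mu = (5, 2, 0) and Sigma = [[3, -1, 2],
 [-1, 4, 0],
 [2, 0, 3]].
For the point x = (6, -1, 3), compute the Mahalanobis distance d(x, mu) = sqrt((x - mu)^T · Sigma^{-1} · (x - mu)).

Step 1 — centre the observation: (x - mu) = (1, -3, 3).

Step 2 — invert Sigma (cofactor / det for 3×3, or solve directly):
  Sigma^{-1} = [[0.7059, 0.1765, -0.4706],
 [0.1765, 0.2941, -0.1176],
 [-0.4706, -0.1176, 0.6471]].

Step 3 — form the quadratic (x - mu)^T · Sigma^{-1} · (x - mu):
  Sigma^{-1} · (x - mu) = (-1.2353, -1.0588, 1.8235).
  (x - mu)^T · [Sigma^{-1} · (x - mu)] = (1)·(-1.2353) + (-3)·(-1.0588) + (3)·(1.8235) = 7.4118.

Step 4 — take square root: d = √(7.4118) ≈ 2.7225.

d(x, mu) = √(7.4118) ≈ 2.7225


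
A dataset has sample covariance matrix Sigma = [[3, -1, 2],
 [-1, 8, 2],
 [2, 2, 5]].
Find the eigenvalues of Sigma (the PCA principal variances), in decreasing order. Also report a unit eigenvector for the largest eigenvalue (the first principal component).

Step 1 — characteristic polynomial p(λ) = det(λI - Sigma) = λ³ - tr·λ² + c_1·λ - det, where tr = trace, c_1 = sum of the principal 2×2 minors, det = det(Sigma):
  tr = 3 + 8 + 5 = 16,
  c_1 = (3·8 - (-1)²) + (3·5 - (2)²) + (8·5 - (2)²) = 23 + 11 + 36 = 70,
  det = 3·(8·5 - (2)²) - (-1)·((-1)·5 - (2)·(2)) + (2)·((-1)·(2) - 8·(2)) = 3·(36) - (-1)·(-9) + (2)·(-18) = 63.
  So p(λ) = λ³ - 16λ² + 70λ - 63.
Step 2 — look for an integer root (rational root theorem: any rational root is an integer divisor of 63). Testing λ = 9:
  p(9) = 729 - 1296 + 630 - 63 = 0  ✓
  Dividing out (λ - 9): p(λ) = (λ - 9)(λ² - 7λ + 7).
Step 3 — remaining eigenvalues from the quadratic λ² - 7λ + 7 = 0:
  Δ = 7² - 4·7 = 49 - 28 = 21,  λ = (7 ± √21)/2 = (7 ± 4.5826)/2 ≈ 5.7913 or 1.2087.
  Sorted: λ_1 = 9,  λ_2 = 5.7913,  λ_3 = 1.2087  (check: sum = 16 = tr ✓).

Step 4 — unit eigenvector for λ_1 = 9: v spans the null space of (Sigma - λ_1 I), whose rows are
  r_1 = (-6, -1, 2),  r_2 = (-1, -1, 2),  r_3 = (2, 2, -4).
  v is orthogonal to every row, so take v ∝ r_1 × r_2 = ((-1)·(2) - (2)·(-1), (2)·(-1) - (-6)·(2), (-6)·(-1) - (-1)·(-1)) = (0, 10, 5).
  Rescale (divide by 5): u = (0, 2, 1).
  ||u|| = √((0)² + (2)² + (1)²) = √(5) ≈ 2.2361,  v_1 = u/||u|| ≈ (0, 0.8944, 0.4472) (||v_1|| = 1).

λ_1 = 9,  λ_2 = 5.7913,  λ_3 = 1.2087;  v_1 ≈ (0, 0.8944, 0.4472)


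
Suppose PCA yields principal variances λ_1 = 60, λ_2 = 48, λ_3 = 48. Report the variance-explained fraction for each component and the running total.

Step 1 — total variance = trace(Sigma) = Σ λ_i = 60 + 48 + 48 = 156.

Step 2 — fraction explained by component i = λ_i / Σ λ:
  PC1: 60/156 = 0.3846
  PC2: 48/156 = 0.3077
  PC3: 48/156 = 0.3077

Step 3 — cumulative fraction after k components = (λ_1 + ... + λ_k) / Σ λ:
  k = 1: 60/156 = 0.3846
  k = 2: (60 + 48)/156 = 108/156 = 0.6923
  k = 3: (60 + 48 + 48)/156 = 156/156 = 1

Summary (fraction, with percent):

explained: PC1 0.3846 (38.46%), PC2 0.3077 (30.77%), PC3 0.3077 (30.77%);  cumulative: 0.3846, 0.6923, 1


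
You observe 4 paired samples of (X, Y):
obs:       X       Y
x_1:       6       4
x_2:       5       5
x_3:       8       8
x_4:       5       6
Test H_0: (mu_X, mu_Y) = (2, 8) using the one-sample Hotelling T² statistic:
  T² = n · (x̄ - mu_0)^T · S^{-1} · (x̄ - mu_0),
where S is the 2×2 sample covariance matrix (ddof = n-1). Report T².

Step 1 — sample mean vector:
  mean(X) = (6 + 5 + 8 + 5) / 4 = 24/4 = 6
  mean(Y) = (4 + 5 + 8 + 6) / 4 = 23/4 = 5.75
  x̄ = (6, 5.75),  deviation x̄ - mu_0 = (6, 5.75) - (2, 8) = (4, -2.25).

Step 2 — sample covariance matrix, S[i,j] = (1/(n-1)) · Σ_k (x_{k,i} - mean_i) · (x_{k,j} - mean_j), divisor n-1 = 3:
  S[X,X] = ((0)·(0) + (-1)·(-1) + (2)·(2) + (-1)·(-1)) / 3 = 6/3 = 2
  S[X,Y] = ((0)·(-1.75) + (-1)·(-0.75) + (2)·(2.25) + (-1)·(0.25)) / 3 = 5/3 = 1.6667
  S[Y,Y] = ((-1.75)·(-1.75) + (-0.75)·(-0.75) + (2.25)·(2.25) + (0.25)·(0.25)) / 3 = 8.75/3 = 2.9167
  S = [[2, 1.6667],
 [1.6667, 2.9167]].

Step 3 — invert S. det(S) = 2·2.9167 - (1.6667)² = 3.0556.
  S^{-1} = (1/det) · [[d, -b], [-b, a]] = [[0.9545, -0.5455],
 [-0.5455, 0.6545]].

Step 4 — quadratic form (x̄ - mu_0)^T · S^{-1} · (x̄ - mu_0):
  S^{-1} · (x̄ - mu_0) = (5.0455, -3.6545),
  (x̄ - mu_0)^T · [...] = (4)·(5.0455) + (-2.25)·(-3.6545) = 28.4045.

Step 5 — scale by n: T² = 4 · 28.4045 = 113.6182.

T² ≈ 113.6182


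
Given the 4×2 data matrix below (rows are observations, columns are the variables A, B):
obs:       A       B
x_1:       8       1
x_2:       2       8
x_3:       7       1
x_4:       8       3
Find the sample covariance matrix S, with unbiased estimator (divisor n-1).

Step 1 — column means:
  mean(A) = (8 + 2 + 7 + 8) / 4 = 25/4 = 6.25
  mean(B) = (1 + 8 + 1 + 3) / 4 = 13/4 = 3.25

Step 2 — sample covariance S[i,j] = (1/(n-1)) · Σ_k (x_{k,i} - mean_i) · (x_{k,j} - mean_j), with n-1 = 3.
  S[A,A] = ((1.75)·(1.75) + (-4.25)·(-4.25) + (0.75)·(0.75) + (1.75)·(1.75)) / 3 = 24.75/3 = 8.25
  S[A,B] = ((1.75)·(-2.25) + (-4.25)·(4.75) + (0.75)·(-2.25) + (1.75)·(-0.25)) / 3 = -26.25/3 = -8.75
  S[B,B] = ((-2.25)·(-2.25) + (4.75)·(4.75) + (-2.25)·(-2.25) + (-0.25)·(-0.25)) / 3 = 32.75/3 = 10.9167

S is symmetric (S[j,i] = S[i,j]). Assembling:

S = [[8.25, -8.75],
 [-8.75, 10.9167]]


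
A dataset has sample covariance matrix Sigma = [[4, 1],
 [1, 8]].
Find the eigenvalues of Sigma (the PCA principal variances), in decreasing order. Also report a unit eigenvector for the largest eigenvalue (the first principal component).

Step 1 — characteristic polynomial of 2×2 Sigma:
  det(Sigma - λI) = λ² - trace · λ + det = 0.
  trace = 4 + 8 = 12, det = 4·8 - (1)² = 31.
Step 2 — discriminant:
  Δ = trace² - 4·det = 144 - 124 = 20.
Step 3 — eigenvalues:
  λ = (trace ± √Δ)/2 = (12 ± 4.4721)/2,
  λ_1 = 8.2361,  λ_2 = 3.7639.

Step 4 — unit eigenvector for λ_1: solve (Sigma - λ_1 I)v = 0. First row:
  (4 - 8.2361)·v_x + (1)·v_y = 0, i.e. (-4.2361)·v_x + (1)·v_y = 0,
  so v ∝ (b, λ_1 - a) = (1, 4.2361) = u.
  ||u|| = √((1)² + (4.2361)²) = √(18.9443) ≈ 4.3525,
  v_1 = u/||u|| ≈ (0.2298, 0.9732) (||v_1|| = 1).

λ_1 = 8.2361,  λ_2 = 3.7639;  v_1 ≈ (0.2298, 0.9732)


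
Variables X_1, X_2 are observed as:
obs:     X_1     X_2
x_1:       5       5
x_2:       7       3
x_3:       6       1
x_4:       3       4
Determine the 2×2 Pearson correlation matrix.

Step 1 — column means:
  mean(X_1) = (5 + 7 + 6 + 3) / 4 = 21/4 = 5.25
  mean(X_2) = (5 + 3 + 1 + 4) / 4 = 13/4 = 3.25

Step 2 — sample variances and covariances s[i,j] = (1/(n-1)) · Σ_k (x_{k,i} - mean_i) · (x_{k,j} - mean_j), with n-1 = 3:
  s[X_1,X_1] = ((-0.25)·(-0.25) + (1.75)·(1.75) + (0.75)·(0.75) + (-2.25)·(-2.25)) / 3 = 8.75/3 = 2.9167
  s[X_1,X_2] = ((-0.25)·(1.75) + (1.75)·(-0.25) + (0.75)·(-2.25) + (-2.25)·(0.75)) / 3 = -4.25/3 = -1.4167
  s[X_2,X_2] = ((1.75)·(1.75) + (-0.25)·(-0.25) + (-2.25)·(-2.25) + (0.75)·(0.75)) / 3 = 8.75/3 = 2.9167
  Sample standard deviations s_i = √(s[i,i]):
  s(X_1) = √(2.9167) = 1.7078
  s(X_2) = √(2.9167) = 1.7078

Step 3 — r_{ij} = s_{ij} / (s_i · s_j):
  r[X_1,X_1] = 1 (diagonal).
  r[X_1,X_2] = -1.4167 / (1.7078 · 1.7078) = -1.4167 / 2.9167 = -0.4857
  r[X_2,X_2] = 1 (diagonal).

R is symmetric with unit diagonal. Assembling:

R = [[1, -0.4857],
 [-0.4857, 1]]


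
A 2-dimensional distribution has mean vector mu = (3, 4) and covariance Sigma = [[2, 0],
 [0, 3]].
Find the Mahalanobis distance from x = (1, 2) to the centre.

Step 1 — centre the observation: (x - mu) = (-2, -2).

Step 2 — invert Sigma. det(Sigma) = 2·3 - (0)² = 6.
  Sigma^{-1} = (1/det) · [[d, -b], [-b, a]] = [[0.5, 0],
 [0, 0.3333]].

Step 3 — form the quadratic (x - mu)^T · Sigma^{-1} · (x - mu):
  Sigma^{-1} · (x - mu) = (-1, -0.6667).
  (x - mu)^T · [Sigma^{-1} · (x - mu)] = (-2)·(-1) + (-2)·(-0.6667) = 3.3333.

Step 4 — take square root: d = √(3.3333) ≈ 1.8257.

d(x, mu) = √(3.3333) ≈ 1.8257


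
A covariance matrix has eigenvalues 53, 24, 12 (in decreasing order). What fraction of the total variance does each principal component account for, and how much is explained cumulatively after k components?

Step 1 — total variance = trace(Sigma) = Σ λ_i = 53 + 24 + 12 = 89.

Step 2 — fraction explained by component i = λ_i / Σ λ:
  PC1: 53/89 = 0.5955
  PC2: 24/89 = 0.2697
  PC3: 12/89 = 0.1348

Step 3 — cumulative fraction after k components = (λ_1 + ... + λ_k) / Σ λ:
  k = 1: 53/89 = 0.5955
  k = 2: (53 + 24)/89 = 77/89 = 0.8652
  k = 3: (53 + 24 + 12)/89 = 89/89 = 1

Summary (fraction, with percent):

explained: PC1 0.5955 (59.55%), PC2 0.2697 (26.97%), PC3 0.1348 (13.48%);  cumulative: 0.5955, 0.8652, 1


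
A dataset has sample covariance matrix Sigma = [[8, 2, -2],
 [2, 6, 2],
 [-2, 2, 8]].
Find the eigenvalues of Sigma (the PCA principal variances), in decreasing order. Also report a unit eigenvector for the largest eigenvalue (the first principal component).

Step 1 — characteristic polynomial p(λ) = det(λI - Sigma) = λ³ - tr·λ² + c_1·λ - det, where tr = trace, c_1 = sum of the principal 2×2 minors, det = det(Sigma):
  tr = 8 + 6 + 8 = 22,
  c_1 = (8·6 - (2)²) + (8·8 - (-2)²) + (6·8 - (2)²) = 44 + 60 + 44 = 148,
  det = 8·(6·8 - (2)²) - (2)·((2)·8 - (2)·(-2)) + (-2)·((2)·(2) - 6·(-2)) = 8·(44) - (2)·(20) + (-2)·(16) = 280.
  So p(λ) = λ³ - 22λ² + 148λ - 280.
Step 2 — look for an integer root (rational root theorem: any rational root is an integer divisor of 280). Testing λ = 10:
  p(10) = 1000 - 2200 + 1480 - 280 = 0  ✓
  Dividing out (λ - 10): p(λ) = (λ - 10)(λ² - 12λ + 28).
Step 3 — remaining eigenvalues from the quadratic λ² - 12λ + 28 = 0:
  Δ = 12² - 4·28 = 144 - 112 = 32,  λ = (12 ± √32)/2 = (12 ± 5.6569)/2 ≈ 8.8284 or 3.1716.
  Sorted: λ_1 = 10,  λ_2 = 8.8284,  λ_3 = 3.1716  (check: sum = 22 = tr ✓).

Step 4 — unit eigenvector for λ_1 = 10: v spans the null space of (Sigma - λ_1 I), whose rows are
  r_1 = (-2, 2, -2),  r_2 = (2, -4, 2),  r_3 = (-2, 2, -2).
  v is orthogonal to every row, so take v ∝ r_1 × r_2 = ((2)·(2) - (-2)·(-4), (-2)·(2) - (-2)·(2), (-2)·(-4) - (2)·(2)) = (-4, 0, 4).
  Rescale (divide by 4; multiply by -1 so the first nonzero entry is positive): u = (1, 0, -1).
  ||u|| = √((1)² + (0)² + (-1)²) = √(2) ≈ 1.4142,  v_1 = u/||u|| ≈ (0.7071, 0, -0.7071) (||v_1|| = 1).

λ_1 = 10,  λ_2 = 8.8284,  λ_3 = 3.1716;  v_1 ≈ (0.7071, 0, -0.7071)


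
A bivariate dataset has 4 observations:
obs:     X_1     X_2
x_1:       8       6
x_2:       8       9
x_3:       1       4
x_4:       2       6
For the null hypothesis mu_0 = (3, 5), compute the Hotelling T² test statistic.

Step 1 — sample mean vector:
  mean(X_1) = (8 + 8 + 1 + 2) / 4 = 19/4 = 4.75
  mean(X_2) = (6 + 9 + 4 + 6) / 4 = 25/4 = 6.25
  x̄ = (4.75, 6.25),  deviation x̄ - mu_0 = (4.75, 6.25) - (3, 5) = (1.75, 1.25).

Step 2 — sample covariance matrix, S[i,j] = (1/(n-1)) · Σ_k (x_{k,i} - mean_i) · (x_{k,j} - mean_j), divisor n-1 = 3:
  S[X_1,X_1] = ((3.25)·(3.25) + (3.25)·(3.25) + (-3.75)·(-3.75) + (-2.75)·(-2.75)) / 3 = 42.75/3 = 14.25
  S[X_1,X_2] = ((3.25)·(-0.25) + (3.25)·(2.75) + (-3.75)·(-2.25) + (-2.75)·(-0.25)) / 3 = 17.25/3 = 5.75
  S[X_2,X_2] = ((-0.25)·(-0.25) + (2.75)·(2.75) + (-2.25)·(-2.25) + (-0.25)·(-0.25)) / 3 = 12.75/3 = 4.25
  S = [[14.25, 5.75],
 [5.75, 4.25]].

Step 3 — invert S. det(S) = 14.25·4.25 - (5.75)² = 27.5.
  S^{-1} = (1/det) · [[d, -b], [-b, a]] = [[0.1545, -0.2091],
 [-0.2091, 0.5182]].

Step 4 — quadratic form (x̄ - mu_0)^T · S^{-1} · (x̄ - mu_0):
  S^{-1} · (x̄ - mu_0) = (0.0091, 0.2818),
  (x̄ - mu_0)^T · [...] = (1.75)·(0.0091) + (1.25)·(0.2818) = 0.3682.

Step 5 — scale by n: T² = 4 · 0.3682 = 1.4727.

T² ≈ 1.4727


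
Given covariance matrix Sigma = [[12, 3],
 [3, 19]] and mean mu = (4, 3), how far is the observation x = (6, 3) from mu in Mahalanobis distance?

Step 1 — centre the observation: (x - mu) = (2, 0).

Step 2 — invert Sigma. det(Sigma) = 12·19 - (3)² = 219.
  Sigma^{-1} = (1/det) · [[d, -b], [-b, a]] = [[0.0868, -0.0137],
 [-0.0137, 0.0548]].

Step 3 — form the quadratic (x - mu)^T · Sigma^{-1} · (x - mu):
  Sigma^{-1} · (x - mu) = (0.1735, -0.0274).
  (x - mu)^T · [Sigma^{-1} · (x - mu)] = (2)·(0.1735) + (0)·(-0.0274) = 0.347.

Step 4 — take square root: d = √(0.347) ≈ 0.5891.

d(x, mu) = √(0.347) ≈ 0.5891


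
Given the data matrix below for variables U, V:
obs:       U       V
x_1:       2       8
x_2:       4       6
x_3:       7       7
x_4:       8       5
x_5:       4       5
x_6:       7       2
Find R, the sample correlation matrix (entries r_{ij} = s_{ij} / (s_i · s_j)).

Step 1 — column means:
  mean(U) = (2 + 4 + 7 + 8 + 4 + 7) / 6 = 32/6 = 5.3333
  mean(V) = (8 + 6 + 7 + 5 + 5 + 2) / 6 = 33/6 = 5.5

Step 2 — sample variances and covariances s[i,j] = (1/(n-1)) · Σ_k (x_{k,i} - mean_i) · (x_{k,j} - mean_j), with n-1 = 5:
  s[U,U] = ((-3.3333)·(-3.3333) + (-1.3333)·(-1.3333) + (1.6667)·(1.6667) + (2.6667)·(2.6667) + (-1.3333)·(-1.3333) + (1.6667)·(1.6667)) / 5 = 27.3333/5 = 5.4667
  s[U,V] = ((-3.3333)·(2.5) + (-1.3333)·(0.5) + (1.6667)·(1.5) + (2.6667)·(-0.5) + (-1.3333)·(-0.5) + (1.6667)·(-3.5)) / 5 = -13/5 = -2.6
  s[V,V] = ((2.5)·(2.5) + (0.5)·(0.5) + (1.5)·(1.5) + (-0.5)·(-0.5) + (-0.5)·(-0.5) + (-3.5)·(-3.5)) / 5 = 21.5/5 = 4.3
  Sample standard deviations s_i = √(s[i,i]):
  s(U) = √(5.4667) = 2.3381
  s(V) = √(4.3) = 2.0736

Step 3 — r_{ij} = s_{ij} / (s_i · s_j):
  r[U,U] = 1 (diagonal).
  r[U,V] = -2.6 / (2.3381 · 2.0736) = -2.6 / 4.8484 = -0.5363
  r[V,V] = 1 (diagonal).

R is symmetric with unit diagonal. Assembling:

R = [[1, -0.5363],
 [-0.5363, 1]]


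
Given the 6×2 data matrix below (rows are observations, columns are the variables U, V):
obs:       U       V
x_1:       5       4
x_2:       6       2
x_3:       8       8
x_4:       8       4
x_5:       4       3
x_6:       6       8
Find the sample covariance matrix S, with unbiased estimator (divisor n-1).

Step 1 — column means:
  mean(U) = (5 + 6 + 8 + 8 + 4 + 6) / 6 = 37/6 = 6.1667
  mean(V) = (4 + 2 + 8 + 4 + 3 + 8) / 6 = 29/6 = 4.8333

Step 2 — sample covariance S[i,j] = (1/(n-1)) · Σ_k (x_{k,i} - mean_i) · (x_{k,j} - mean_j), with n-1 = 5.
  S[U,U] = ((-1.1667)·(-1.1667) + (-0.1667)·(-0.1667) + (1.8333)·(1.8333) + (1.8333)·(1.8333) + (-2.1667)·(-2.1667) + (-0.1667)·(-0.1667)) / 5 = 12.8333/5 = 2.5667
  S[U,V] = ((-1.1667)·(-0.8333) + (-0.1667)·(-2.8333) + (1.8333)·(3.1667) + (1.8333)·(-0.8333) + (-2.1667)·(-1.8333) + (-0.1667)·(3.1667)) / 5 = 9.1667/5 = 1.8333
  S[V,V] = ((-0.8333)·(-0.8333) + (-2.8333)·(-2.8333) + (3.1667)·(3.1667) + (-0.8333)·(-0.8333) + (-1.8333)·(-1.8333) + (3.1667)·(3.1667)) / 5 = 32.8333/5 = 6.5667

S is symmetric (S[j,i] = S[i,j]). Assembling:

S = [[2.5667, 1.8333],
 [1.8333, 6.5667]]


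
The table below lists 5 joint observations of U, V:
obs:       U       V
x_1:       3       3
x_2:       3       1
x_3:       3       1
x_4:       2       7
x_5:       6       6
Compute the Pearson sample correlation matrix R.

Step 1 — column means:
  mean(U) = (3 + 3 + 3 + 2 + 6) / 5 = 17/5 = 3.4
  mean(V) = (3 + 1 + 1 + 7 + 6) / 5 = 18/5 = 3.6

Step 2 — sample variances and covariances s[i,j] = (1/(n-1)) · Σ_k (x_{k,i} - mean_i) · (x_{k,j} - mean_j), with n-1 = 4:
  s[U,U] = ((-0.4)·(-0.4) + (-0.4)·(-0.4) + (-0.4)·(-0.4) + (-1.4)·(-1.4) + (2.6)·(2.6)) / 4 = 9.2/4 = 2.3
  s[U,V] = ((-0.4)·(-0.6) + (-0.4)·(-2.6) + (-0.4)·(-2.6) + (-1.4)·(3.4) + (2.6)·(2.4)) / 4 = 3.8/4 = 0.95
  s[V,V] = ((-0.6)·(-0.6) + (-2.6)·(-2.6) + (-2.6)·(-2.6) + (3.4)·(3.4) + (2.4)·(2.4)) / 4 = 31.2/4 = 7.8
  Sample standard deviations s_i = √(s[i,i]):
  s(U) = √(2.3) = 1.5166
  s(V) = √(7.8) = 2.7928

Step 3 — r_{ij} = s_{ij} / (s_i · s_j):
  r[U,U] = 1 (diagonal).
  r[U,V] = 0.95 / (1.5166 · 2.7928) = 0.95 / 4.2356 = 0.2243
  r[V,V] = 1 (diagonal).

R is symmetric with unit diagonal. Assembling:

R = [[1, 0.2243],
 [0.2243, 1]]


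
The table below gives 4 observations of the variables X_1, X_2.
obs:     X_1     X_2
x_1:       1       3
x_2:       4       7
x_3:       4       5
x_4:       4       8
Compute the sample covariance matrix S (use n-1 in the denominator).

Step 1 — column means:
  mean(X_1) = (1 + 4 + 4 + 4) / 4 = 13/4 = 3.25
  mean(X_2) = (3 + 7 + 5 + 8) / 4 = 23/4 = 5.75

Step 2 — sample covariance S[i,j] = (1/(n-1)) · Σ_k (x_{k,i} - mean_i) · (x_{k,j} - mean_j), with n-1 = 3.
  S[X_1,X_1] = ((-2.25)·(-2.25) + (0.75)·(0.75) + (0.75)·(0.75) + (0.75)·(0.75)) / 3 = 6.75/3 = 2.25
  S[X_1,X_2] = ((-2.25)·(-2.75) + (0.75)·(1.25) + (0.75)·(-0.75) + (0.75)·(2.25)) / 3 = 8.25/3 = 2.75
  S[X_2,X_2] = ((-2.75)·(-2.75) + (1.25)·(1.25) + (-0.75)·(-0.75) + (2.25)·(2.25)) / 3 = 14.75/3 = 4.9167

S is symmetric (S[j,i] = S[i,j]). Assembling:

S = [[2.25, 2.75],
 [2.75, 4.9167]]


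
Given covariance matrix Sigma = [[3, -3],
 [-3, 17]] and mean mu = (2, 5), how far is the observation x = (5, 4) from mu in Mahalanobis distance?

Step 1 — centre the observation: (x - mu) = (3, -1).

Step 2 — invert Sigma. det(Sigma) = 3·17 - (-3)² = 42.
  Sigma^{-1} = (1/det) · [[d, -b], [-b, a]] = [[0.4048, 0.0714],
 [0.0714, 0.0714]].

Step 3 — form the quadratic (x - mu)^T · Sigma^{-1} · (x - mu):
  Sigma^{-1} · (x - mu) = (1.1429, 0.1429).
  (x - mu)^T · [Sigma^{-1} · (x - mu)] = (3)·(1.1429) + (-1)·(0.1429) = 3.2857.

Step 4 — take square root: d = √(3.2857) ≈ 1.8127.

d(x, mu) = √(3.2857) ≈ 1.8127


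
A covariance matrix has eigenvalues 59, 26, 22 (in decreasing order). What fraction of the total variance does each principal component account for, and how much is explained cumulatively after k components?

Step 1 — total variance = trace(Sigma) = Σ λ_i = 59 + 26 + 22 = 107.

Step 2 — fraction explained by component i = λ_i / Σ λ:
  PC1: 59/107 = 0.5514
  PC2: 26/107 = 0.243
  PC3: 22/107 = 0.2056

Step 3 — cumulative fraction after k components = (λ_1 + ... + λ_k) / Σ λ:
  k = 1: 59/107 = 0.5514
  k = 2: (59 + 26)/107 = 85/107 = 0.7944
  k = 3: (59 + 26 + 22)/107 = 107/107 = 1

Summary (fraction, with percent):

explained: PC1 0.5514 (55.14%), PC2 0.243 (24.3%), PC3 0.2056 (20.56%);  cumulative: 0.5514, 0.7944, 1


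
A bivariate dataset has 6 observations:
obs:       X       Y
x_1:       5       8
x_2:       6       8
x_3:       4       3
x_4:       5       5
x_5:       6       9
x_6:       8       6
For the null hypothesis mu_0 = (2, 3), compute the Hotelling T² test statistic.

Step 1 — sample mean vector:
  mean(X) = (5 + 6 + 4 + 5 + 6 + 8) / 6 = 34/6 = 5.6667
  mean(Y) = (8 + 8 + 3 + 5 + 9 + 6) / 6 = 39/6 = 6.5
  x̄ = (5.6667, 6.5),  deviation x̄ - mu_0 = (5.6667, 6.5) - (2, 3) = (3.6667, 3.5).

Step 2 — sample covariance matrix, S[i,j] = (1/(n-1)) · Σ_k (x_{k,i} - mean_i) · (x_{k,j} - mean_j), divisor n-1 = 5:
  S[X,X] = ((-0.6667)·(-0.6667) + (0.3333)·(0.3333) + (-1.6667)·(-1.6667) + (-0.6667)·(-0.6667) + (0.3333)·(0.3333) + (2.3333)·(2.3333)) / 5 = 9.3333/5 = 1.8667
  S[X,Y] = ((-0.6667)·(1.5) + (0.3333)·(1.5) + (-1.6667)·(-3.5) + (-0.6667)·(-1.5) + (0.3333)·(2.5) + (2.3333)·(-0.5)) / 5 = 6/5 = 1.2
  S[Y,Y] = ((1.5)·(1.5) + (1.5)·(1.5) + (-3.5)·(-3.5) + (-1.5)·(-1.5) + (2.5)·(2.5) + (-0.5)·(-0.5)) / 5 = 25.5/5 = 5.1
  S = [[1.8667, 1.2],
 [1.2, 5.1]].

Step 3 — invert S. det(S) = 1.8667·5.1 - (1.2)² = 8.08.
  S^{-1} = (1/det) · [[d, -b], [-b, a]] = [[0.6312, -0.1485],
 [-0.1485, 0.231]].

Step 4 — quadratic form (x̄ - mu_0)^T · S^{-1} · (x̄ - mu_0):
  S^{-1} · (x̄ - mu_0) = (1.7946, 0.264),
  (x̄ - mu_0)^T · [...] = (3.6667)·(1.7946) + (3.5)·(0.264) = 7.5041.

Step 5 — scale by n: T² = 6 · 7.5041 = 45.0248.

T² ≈ 45.0248
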